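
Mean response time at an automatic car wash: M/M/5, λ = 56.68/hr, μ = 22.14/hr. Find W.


a = 2.5601; ρ = 0.5120; P₀ = 0.075181
Lq = P₀·a^c·ρ/(c!(1−ρ)²) = 0.14814
Wq = Lq/λ = 0.14814/56.68 = 0.002614 hr
W = Wq + 1/μ = 0.002614 + 0.04517 = 0.04778 hr

Final: 0.04778 hr


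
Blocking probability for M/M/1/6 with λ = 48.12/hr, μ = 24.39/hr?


ρ = λ/μ = 48.12/24.39 = 1.9729
P_K = (1−ρ)ρ^K/(1−ρ^(K+1)) = (-0.9729·58.977032)/(1 − 116.358129)
= -57.381097/-115.358129 = 0.497417

Final: 0.497417


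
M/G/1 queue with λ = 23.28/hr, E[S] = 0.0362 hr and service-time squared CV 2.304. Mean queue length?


ρ = λ·E[S] = 23.28·0.0362 = 0.8427
Lq = ρ²(1+C_s²)/(2(1−ρ)) = 0.7102·(1+2.304)/(2·0.1573)
= 0.7102·3.3040/0.3145 = 7.46043

Final: 7.46043


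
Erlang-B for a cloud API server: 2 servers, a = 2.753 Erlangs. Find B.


B(c,a) = (a^c/c!) / Σ_{k=0}^{c} a^k/k!
a^2/2! = 3.789505
Σ terms (k=0..2): 1.00000 + 2.75300 + 3.78950 = 7.542505
B = 3.789505/7.542505 = 0.502420

Final: 0.502420


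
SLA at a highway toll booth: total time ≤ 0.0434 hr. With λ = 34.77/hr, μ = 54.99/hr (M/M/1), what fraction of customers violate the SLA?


W ~ Exponential(μ−λ) for M/M/1.
μ − λ = 54.99 − 34.77 = 20.2200
P(W > t) = e^{−(μ−λ)t} = e^{−0.8775} = 0.415801

Final: 0.415801


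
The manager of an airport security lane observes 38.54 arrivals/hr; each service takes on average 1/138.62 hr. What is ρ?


ρ = λ/μ = 38.54/138.62 = 0.2780

Final: 0.2780


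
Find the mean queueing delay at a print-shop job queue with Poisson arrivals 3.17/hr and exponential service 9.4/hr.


ρ = 3.17/9.4 = 0.3372
Wq = ρ/(μ−λ) = 0.3372/(9.4 − 3.17) = 0.3372/6.23 = 0.05413 hr

Final: 0.05413 hr


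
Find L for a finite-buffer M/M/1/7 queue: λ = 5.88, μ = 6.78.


ρ = 5.88/6.78 = 0.8673
L = ρ[1 − (K+1)ρ^K + Kρ^(K+1)] / [(1−ρ)(1−ρ^(K+1))]
Numerator: 0.8673·(1 − 8·0.369006 + 7·0.320023) = 0.249867
Denominator: (0.1327)·(0.679977) = 0.090262
L = 0.249867/0.090262 = 2.7682

Final: 2.7682


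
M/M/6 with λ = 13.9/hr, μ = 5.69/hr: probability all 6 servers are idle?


a = λ/μ = 13.9/5.69 = 2.4429; ρ = a/c = 0.4071
Σ_{k=0}^{5} a^k/k! (terms k=0..5) = 1.00000 + 2.44288 + 2.98384 + 2.42972 + 1.48388 + 0.72499 = 11.06531
Tail: a^6/(6!(1−ρ)) = 212.52753/(720·0.5929) = 0.49789
P₀ = 1/(11.06531 + 0.49789) = 1/11.56320 = 0.086481

Final: 0.086481


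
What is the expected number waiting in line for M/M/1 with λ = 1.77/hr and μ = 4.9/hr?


ρ = 1.77/4.9 = 0.3612
Lq = ρ²/(1−ρ) = 0.1305/0.6388 = 0.2043

Final: 0.2043


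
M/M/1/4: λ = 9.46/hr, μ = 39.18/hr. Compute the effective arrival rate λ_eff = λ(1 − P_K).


ρ = 0.2414; P_K = (1−ρ)ρ^4/(1−ρ^5) = 0.002580
λ_eff = λ(1 − P_K) = 9.46·(1 − 0.002580) = 9.46·0.997420 = 9.4356 /hr

Final: 9.4356 /hr


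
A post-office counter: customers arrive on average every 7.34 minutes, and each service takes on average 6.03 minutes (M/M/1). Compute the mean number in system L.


λ = 60/7.34 = 8.1744 /hr
μ = 60/6.03 = 9.9502 /hr
ρ = λ/μ = 8.1744/9.9502 = 0.8215
L = ρ/(1−ρ) = 0.8215/0.1785 = 4.6031

Final: 4.6031


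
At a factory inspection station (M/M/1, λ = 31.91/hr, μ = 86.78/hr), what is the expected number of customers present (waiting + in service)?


ρ = λ/μ = 31.91/86.78 = 0.3677
L = ρ/(1−ρ) = 0.3677/(1 − 0.3677) = 0.3677/0.6323 = 0.5816

Final: 0.5816


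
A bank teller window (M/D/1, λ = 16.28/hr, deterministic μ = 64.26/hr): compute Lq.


ρ = 16.28/64.26 = 0.2533
M/D/1: Lq = ρ²/(2(1−ρ)) = 0.06418/(2·0.7467) = 0.04298

Final: 0.04298


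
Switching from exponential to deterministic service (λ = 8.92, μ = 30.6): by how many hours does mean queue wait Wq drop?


ρ = 8.92/30.6 = 0.2915
Wq(M/M/1) = ρ/(μ−λ) = 0.2915/21.68 = 0.01345 hr
Wq(M/D/1) = ρ/(2(μ−λ)) = 0.006723 hr
Savings = 0.01345 − 0.006723 = 0.006723 hr

Final: 0.006723 hr


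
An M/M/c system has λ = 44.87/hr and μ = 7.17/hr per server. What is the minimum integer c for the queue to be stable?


Stability requires cμ > λ ⇔ c > λ/μ.
λ/μ = 44.87/7.17 = 6.2580
Minimum integer c = ⌊6.2580⌋ + 1 = 7
Check: 7·7.17 = 50.19 > 44.87, while 6·7.17 = 43.02 ≤ 44.87

Final: 7 servers


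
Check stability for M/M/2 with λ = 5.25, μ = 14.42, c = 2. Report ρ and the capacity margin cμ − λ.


Total capacity cμ = 2·14.42 = 28.84/hr
ρ = λ/(cμ) = 5.25/28.84 = 0.1820
Stable ⇔ ρ < 1: YES
Spare capacity = cμ − λ = 28.84 − 5.25 = 23.59/hr

Final: ρ = 0.1820; stable; margin = 23.59/hr


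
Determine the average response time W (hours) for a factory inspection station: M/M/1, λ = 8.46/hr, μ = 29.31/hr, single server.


W = 1/(μ−λ) = 1/(29.31 − 8.46) = 1/20.85 = 0.04796 hr

Final: 0.04796 hr


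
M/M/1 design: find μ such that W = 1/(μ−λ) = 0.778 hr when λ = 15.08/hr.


W = 1/(μ−λ) ⇒ μ − λ = 1/W = 1/0.778 = 1.2853
μ = λ + 1/W = 15.08 + 1.2853 = 16.3653 per hr

Final: 16.3653 /hr


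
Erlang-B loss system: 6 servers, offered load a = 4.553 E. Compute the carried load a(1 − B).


B(6,4.553) = 0.158153 (Erlang-B)
Carried load = a(1 − B) = 4.553·(1 − 0.158153) = 4.553·0.841847 = 3.8329 E

Final: 3.8329 Erlangs


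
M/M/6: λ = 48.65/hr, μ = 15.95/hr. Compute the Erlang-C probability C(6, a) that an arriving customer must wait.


a = λ/μ = 3.0502; ρ = a/6 = 0.5084
P₀ = 0.046484 (from M/M/c formula)
C(c,a) = [a^c/(c!(1−ρ))]·P₀ = [805.25410/(720·0.4916)]·0.046484
= 2.27485·0.046484 = 0.105745

Final: 0.105745


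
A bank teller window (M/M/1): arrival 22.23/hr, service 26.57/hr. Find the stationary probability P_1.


ρ = 22.23/26.57 = 0.8367
P_n = (1−ρ)·ρ^n = (1 − 0.8367)·0.8367^1 = 0.1633·0.836658 = 0.136661

Final: 0.136661


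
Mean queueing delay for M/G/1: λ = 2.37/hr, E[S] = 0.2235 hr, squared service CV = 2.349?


ρ = λ·E[S] = 2.37·0.2235 = 0.5297
E[S²] = E[S]²(1+C_s²) = 0.2235²·(1+2.349) = 0.167290
Wq = λ·E[S²]/(2(1−ρ)) = 2.37·0.167290/(2·0.4703) = 0.42151 hr

Final: 0.42151 hr


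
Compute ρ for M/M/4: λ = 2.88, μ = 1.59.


ρ = λ/(cμ) = 2.88/(4·1.59) = 2.88/6.36 = 0.4528

Final: 0.4528


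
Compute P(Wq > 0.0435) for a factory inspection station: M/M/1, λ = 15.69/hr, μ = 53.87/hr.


ρ = 15.69/53.87 = 0.2913
P(Wq > t) = ρ·e^{−(μ−λ)t} = 0.2913·e^{−1.6608}
= 0.2913·0.189981 = 0.055333

Final: 0.055333


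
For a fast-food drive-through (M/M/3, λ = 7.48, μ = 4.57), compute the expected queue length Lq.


a = λ/μ = 1.6368; ρ = a/3 = 0.5456
P₀ = 0.179067
Lq = P₀·a^c·ρ / (c!·(1−ρ)²) = 0.179067·4.38486·0.5456/(6·0.20649)
= 0.34577

Final: 0.34577


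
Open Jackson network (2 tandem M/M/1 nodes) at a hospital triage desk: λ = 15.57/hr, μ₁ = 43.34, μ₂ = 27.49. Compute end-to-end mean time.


Each node sees arrival rate λ = 15.57/hr (tandem ⇒ throughput preserved).
W₁ = 1/(μ₁−λ) = 1/(43.34−15.57) = 0.03601 hr
W₂ = 1/(μ₂−λ) = 1/(27.49−15.57) = 0.08389 hr
W_total = W₁ + W₂ = 0.03601 + 0.08389 = 0.11990 hr

Final: 0.11990 hr


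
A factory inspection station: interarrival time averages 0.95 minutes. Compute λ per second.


λ = 1/(interarrival time) in consistent units.
1 second = 0.0166667 min, so λ = 0.0166667/0.95 = 0.01754 per second

Final: 0.01754 /sec


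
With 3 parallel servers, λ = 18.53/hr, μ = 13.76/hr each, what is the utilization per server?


ρ = λ/(cμ) = 18.53/(3·13.76) = 18.53/41.28 = 0.4489

Final: 0.4489


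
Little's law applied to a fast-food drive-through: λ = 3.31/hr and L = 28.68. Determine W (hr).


W = L/λ = 28.68/3.31 = 8.6647 hr

Final: 8.6647 hr


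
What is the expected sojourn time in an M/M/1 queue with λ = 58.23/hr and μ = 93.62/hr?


W = 1/(μ−λ) = 1/(93.62 − 58.23) = 1/35.39 = 0.02826 hr

Final: 0.02826 hr


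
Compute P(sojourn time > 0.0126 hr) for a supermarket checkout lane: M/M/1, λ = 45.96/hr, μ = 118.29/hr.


W ~ Exponential(μ−λ) for M/M/1.
μ − λ = 118.29 − 45.96 = 72.3300
P(W > t) = e^{−(μ−λ)t} = e^{−0.9114} = 0.401978

Final: 0.401978


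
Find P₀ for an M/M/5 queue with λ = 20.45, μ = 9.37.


a = λ/μ = 20.45/9.37 = 2.1825; ρ = a/c = 0.4365
Σ_{k=0}^{4} a^k/k! (terms k=0..4) = 1.00000 + 2.18250 + 2.38165 + 1.73265 + 0.94537 = 8.24216
Tail: a^5/(5!(1−ρ)) = 49.51863/(120·0.5635) = 0.73231
P₀ = 1/(8.24216 + 0.73231) = 1/8.97447 = 0.111427

Final: 0.111427


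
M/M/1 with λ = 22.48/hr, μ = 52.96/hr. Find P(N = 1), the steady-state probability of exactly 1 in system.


ρ = 22.48/52.96 = 0.4245
P_n = (1−ρ)·ρ^n = (1 − 0.4245)·0.4245^1 = 0.5755·0.424471 = 0.244295

Final: 0.244295


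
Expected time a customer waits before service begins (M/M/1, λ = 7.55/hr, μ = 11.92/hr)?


ρ = 7.55/11.92 = 0.6334
Wq = ρ/(μ−λ) = 0.6334/(11.92 − 7.55) = 0.6334/4.37 = 0.1449 hr

Final: 0.1449 hr


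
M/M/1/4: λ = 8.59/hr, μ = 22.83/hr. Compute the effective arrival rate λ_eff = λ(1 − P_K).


ρ = 0.3763; P_K = (1−ρ)ρ^4/(1−ρ^5) = 0.012596
λ_eff = λ(1 − P_K) = 8.59·(1 − 0.012596) = 8.59·0.987404 = 8.4818 /hr

Final: 8.4818 /hr


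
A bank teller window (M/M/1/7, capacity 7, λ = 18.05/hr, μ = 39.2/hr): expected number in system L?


ρ = 18.05/39.2 = 0.4605
L = ρ[1 − (K+1)ρ^K + Kρ^(K+1)] / [(1−ρ)(1−ρ^(K+1))]
Numerator: 0.4605·(1 − 8·0.004389 + 7·0.002021) = 0.450806
Denominator: (0.5395)·(0.997979) = 0.538450
L = 0.450806/0.538450 = 0.8372

Final: 0.8372


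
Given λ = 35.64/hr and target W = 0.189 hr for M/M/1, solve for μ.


W = 1/(μ−λ) ⇒ μ − λ = 1/W = 1/0.189 = 5.2910
μ = λ + 1/W = 35.64 + 5.2910 = 40.9310 per hr

Final: 40.9310 /hr


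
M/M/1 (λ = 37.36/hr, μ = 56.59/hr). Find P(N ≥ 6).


ρ = 37.36/56.59 = 0.6602
P(N ≥ n) = ρ^n = 0.6602^6 = 0.082795

Final: 0.082795


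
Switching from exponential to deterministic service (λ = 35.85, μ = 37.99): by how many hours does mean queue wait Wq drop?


ρ = 35.85/37.99 = 0.9437
Wq(M/M/1) = ρ/(μ−λ) = 0.9437/2.14 = 0.44097 hr
Wq(M/D/1) = ρ/(2(μ−λ)) = 0.22048 hr
Savings = 0.44097 − 0.22048 = 0.22048 hr

Final: 0.22048 hr


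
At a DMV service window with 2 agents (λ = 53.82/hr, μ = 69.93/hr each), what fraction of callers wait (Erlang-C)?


a = λ/μ = 0.7696; ρ = a/2 = 0.3848
P₀ = 0.444238 (from M/M/c formula)
C(c,a) = [a^c/(c!(1−ρ))]·P₀ = [0.59233/(2·0.6152)]·0.444238
= 0.48142·0.444238 = 0.213865

Final: 0.213865


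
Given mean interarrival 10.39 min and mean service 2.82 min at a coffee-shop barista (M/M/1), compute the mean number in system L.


λ = 60/10.39 = 5.7748 /hr
μ = 60/2.82 = 21.2766 /hr
ρ = λ/μ = 5.7748/21.2766 = 0.2714
L = ρ/(1−ρ) = 0.2714/0.7286 = 0.3725

Final: 0.3725


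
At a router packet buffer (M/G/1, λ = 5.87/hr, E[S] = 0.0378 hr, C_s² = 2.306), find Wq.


ρ = λ·E[S] = 5.87·0.0378 = 0.2219
E[S²] = E[S]²(1+C_s²) = 0.0378²·(1+2.306) = 0.004724
Wq = λ·E[S²]/(2(1−ρ)) = 5.87·0.004724/(2·0.7781) = 0.01782 hr

Final: 0.01782 hr


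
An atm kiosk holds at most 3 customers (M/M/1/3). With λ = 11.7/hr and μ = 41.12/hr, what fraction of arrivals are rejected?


ρ = λ/μ = 11.7/41.12 = 0.2845
P_K = (1−ρ)ρ^K/(1−ρ^(K+1)) = (0.7155·0.023036)/(1 − 0.006554)
= 0.016481/0.993446 = 0.016590

Final: 0.016590


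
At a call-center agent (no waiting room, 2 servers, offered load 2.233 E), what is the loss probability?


B(c,a) = (a^c/c!) / Σ_{k=0}^{c} a^k/k!
a^2/2! = 2.493145
Σ terms (k=0..2): 1.00000 + 2.23300 + 2.49314 = 5.726145
B = 2.493145/5.726145 = 0.435397

Final: 0.435397


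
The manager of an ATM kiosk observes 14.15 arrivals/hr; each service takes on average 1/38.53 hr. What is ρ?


ρ = λ/μ = 14.15/38.53 = 0.3672

Final: 0.3672


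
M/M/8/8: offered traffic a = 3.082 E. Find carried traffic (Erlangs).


B(8,3.082) = 0.009303 (Erlang-B)
Carried load = a(1 − B) = 3.082·(1 − 0.009303) = 3.082·0.990697 = 3.0533 E

Final: 3.0533 Erlangs


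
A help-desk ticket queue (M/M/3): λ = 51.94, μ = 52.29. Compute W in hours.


a = 0.9933; ρ = 0.3311; P₀ = 0.366189
Lq = P₀·a^c·ρ/(c!(1−ρ)²) = 0.04426
Wq = Lq/λ = 0.04426/51.94 = 0.0008522 hr
W = Wq + 1/μ = 0.0008522 + 0.01912 = 0.01998 hr

Final: 0.01998 hr


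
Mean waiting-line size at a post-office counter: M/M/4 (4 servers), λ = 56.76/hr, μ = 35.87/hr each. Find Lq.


a = λ/μ = 1.5824; ρ = a/4 = 0.3956
P₀ = 0.202966
Lq = P₀·a^c·ρ / (c!·(1−ρ)²) = 0.202966·6.26966·0.3956/(24·0.36531)
= 0.05742

Final: 0.05742


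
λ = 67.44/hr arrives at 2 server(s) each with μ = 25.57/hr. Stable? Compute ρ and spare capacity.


Total capacity cμ = 2·25.57 = 51.14/hr
ρ = λ/(cμ) = 67.44/51.14 = 1.3187
Stable ⇔ ρ < 1: NO
Spare capacity = cμ − λ = 51.14 − 67.44 = -16.30/hr

Final: ρ = 1.3187; unstable; margin = -16.30/hr


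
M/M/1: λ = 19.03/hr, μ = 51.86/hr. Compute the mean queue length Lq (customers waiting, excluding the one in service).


ρ = 19.03/51.86 = 0.3669
Lq = ρ²/(1−ρ) = 0.1347/0.6331 = 0.2127

Final: 0.2127


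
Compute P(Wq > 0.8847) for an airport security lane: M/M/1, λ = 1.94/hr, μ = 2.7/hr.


ρ = 1.94/2.7 = 0.7185
P(Wq > t) = ρ·e^{−(μ−λ)t} = 0.7185·e^{−0.6724}
= 0.7185·0.510496 = 0.366801

Final: 0.366801


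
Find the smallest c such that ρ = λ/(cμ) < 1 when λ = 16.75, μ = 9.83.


Stability requires cμ > λ ⇔ c > λ/μ.
λ/μ = 16.75/9.83 = 1.7040
Minimum integer c = ⌊1.7040⌋ + 1 = 2
Check: 2·9.83 = 19.66 > 16.75, while 1·9.83 = 9.83 ≤ 16.75

Final: 2 servers


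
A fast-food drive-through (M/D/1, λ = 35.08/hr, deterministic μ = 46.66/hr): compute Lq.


ρ = 35.08/46.66 = 0.7518
M/D/1: Lq = ρ²/(2(1−ρ)) = 0.5652/(2·0.2482) = 1.13877

Final: 1.13877


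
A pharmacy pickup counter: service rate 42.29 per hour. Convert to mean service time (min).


Mean service time = 1/μ = 1/42.29 hour = 0.02365 hour
In minutes: 0.02365 × 60 = 1.4188 min

Final: 1.4188 min


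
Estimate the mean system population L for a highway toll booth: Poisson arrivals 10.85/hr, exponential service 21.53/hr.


ρ = λ/μ = 10.85/21.53 = 0.5039
L = ρ/(1−ρ) = 0.5039/(1 − 0.5039) = 0.5039/0.4961 = 1.0159

Final: 1.0159


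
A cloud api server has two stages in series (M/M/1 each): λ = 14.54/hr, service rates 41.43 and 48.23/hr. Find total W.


Each node sees arrival rate λ = 14.54/hr (tandem ⇒ throughput preserved).
W₁ = 1/(μ₁−λ) = 1/(41.43−14.54) = 0.03719 hr
W₂ = 1/(μ₂−λ) = 1/(48.23−14.54) = 0.02968 hr
W_total = W₁ + W₂ = 0.03719 + 0.02968 = 0.06687 hr

Final: 0.06687 hr


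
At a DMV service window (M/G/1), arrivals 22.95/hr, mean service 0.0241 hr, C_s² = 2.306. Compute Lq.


ρ = λ·E[S] = 22.95·0.0241 = 0.5531
Lq = ρ²(1+C_s²)/(2(1−ρ)) = 0.3059·(1+2.306)/(2·0.4469)
= 0.3059·3.3060/0.8938 = 1.13151

Final: 1.13151


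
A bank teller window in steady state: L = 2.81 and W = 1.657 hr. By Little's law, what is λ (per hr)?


λ = L/W = 2.81/1.657 = 1.6958 /hr

Final: 1.6958 /hr


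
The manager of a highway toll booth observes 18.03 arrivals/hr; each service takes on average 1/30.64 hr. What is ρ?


ρ = λ/μ = 18.03/30.64 = 0.5884

Final: 0.5884


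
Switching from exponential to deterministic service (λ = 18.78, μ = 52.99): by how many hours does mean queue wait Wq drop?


ρ = 18.78/52.99 = 0.3544
Wq(M/M/1) = ρ/(μ−λ) = 0.3544/34.21 = 0.01036 hr
Wq(M/D/1) = ρ/(2(μ−λ)) = 0.005180 hr
Savings = 0.01036 − 0.005180 = 0.005180 hr

Final: 0.005180 hr


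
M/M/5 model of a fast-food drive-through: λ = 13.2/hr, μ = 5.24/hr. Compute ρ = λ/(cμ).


ρ = λ/(cμ) = 13.2/(5·5.24) = 13.2/26.20 = 0.5038

Final: 0.5038


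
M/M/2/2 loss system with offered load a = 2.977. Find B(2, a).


B(c,a) = (a^c/c!) / Σ_{k=0}^{c} a^k/k!
a^2/2! = 4.431264
Σ terms (k=0..2): 1.00000 + 2.97700 + 4.43126 = 8.408264
B = 4.431264/8.408264 = 0.527013

Final: 0.527013


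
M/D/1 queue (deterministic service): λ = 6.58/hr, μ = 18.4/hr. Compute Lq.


ρ = 6.58/18.4 = 0.3576
M/D/1: Lq = ρ²/(2(1−ρ)) = 0.1279/(2·0.6424) = 0.09954

Final: 0.09954


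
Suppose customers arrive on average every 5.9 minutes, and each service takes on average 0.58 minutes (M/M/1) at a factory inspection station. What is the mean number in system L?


λ = 60/5.9 = 10.1695 /hr
μ = 60/0.58 = 103.4483 /hr
ρ = λ/μ = 10.1695/103.4483 = 0.09831
L = ρ/(1−ρ) = 0.09831/0.9017 = 0.1090

Final: 0.1090


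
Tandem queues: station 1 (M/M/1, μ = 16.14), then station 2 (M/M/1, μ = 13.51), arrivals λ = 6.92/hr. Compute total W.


Each node sees arrival rate λ = 6.92/hr (tandem ⇒ throughput preserved).
W₁ = 1/(μ₁−λ) = 1/(16.14−6.92) = 0.10846 hr
W₂ = 1/(μ₂−λ) = 1/(13.51−6.92) = 0.15175 hr
W_total = W₁ + W₂ = 0.10846 + 0.15175 = 0.26020 hr

Final: 0.26020 hr


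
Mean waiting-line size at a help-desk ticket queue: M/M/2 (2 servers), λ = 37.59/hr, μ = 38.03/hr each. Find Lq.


a = λ/μ = 0.9884; ρ = a/2 = 0.4942
P₀ = 0.338495
Lq = P₀·a^c·ρ / (c!·(1−ρ)²) = 0.338495·0.97699·0.4942/(2·0.25582)
= 0.31945

Final: 0.31945


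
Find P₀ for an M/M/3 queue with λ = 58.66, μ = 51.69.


a = λ/μ = 58.66/51.69 = 1.1348; ρ = a/c = 0.3783
Σ_{k=0}^{2} a^k/k! (terms k=0..2) = 1.00000 + 1.13484 + 0.64393 = 2.77878
Tail: a^3/(3!(1−ρ)) = 1.46153/(6·0.6217) = 0.39180
P₀ = 1/(2.77878 + 0.39180) = 1/3.17057 = 0.315400

Final: 0.315400


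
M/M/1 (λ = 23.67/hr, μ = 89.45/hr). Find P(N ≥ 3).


ρ = 23.67/89.45 = 0.2646
P(N ≥ n) = ρ^n = 0.2646^3 = 0.018529

Final: 0.018529


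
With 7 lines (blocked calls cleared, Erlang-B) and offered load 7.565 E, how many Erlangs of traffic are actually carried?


B(7,7.565) = 0.283055 (Erlang-B)
Carried load = a(1 − B) = 7.565·(1 − 0.283055) = 7.565·0.716945 = 5.4237 E

Final: 5.4237 Erlangs


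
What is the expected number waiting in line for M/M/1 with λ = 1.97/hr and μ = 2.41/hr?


ρ = 1.97/2.41 = 0.8174
Lq = ρ²/(1−ρ) = 0.6682/0.1826 = 3.6598

Final: 3.6598


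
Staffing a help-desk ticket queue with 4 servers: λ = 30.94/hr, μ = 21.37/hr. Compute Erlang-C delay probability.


a = λ/μ = 1.4478; ρ = a/4 = 0.3620
P₀ = 0.233172 (from M/M/c formula)
C(c,a) = [a^c/(c!(1−ρ))]·P₀ = [4.39403/(24·0.6380)]·0.233172
= 0.28695·0.233172 = 0.066908

Final: 0.066908


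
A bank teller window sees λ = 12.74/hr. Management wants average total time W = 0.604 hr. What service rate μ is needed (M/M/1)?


W = 1/(μ−λ) ⇒ μ − λ = 1/W = 1/0.604 = 1.6556
μ = λ + 1/W = 12.74 + 1.6556 = 14.3956 per hr

Final: 14.3956 /hr


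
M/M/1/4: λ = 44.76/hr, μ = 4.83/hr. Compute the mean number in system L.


ρ = 44.76/4.83 = 9.2671
L = ρ[1 − (K+1)ρ^K + Kρ^(K+1)] / [(1−ρ)(1−ρ^(K+1))]
Numerator: 9.2671·(1 − 5·7375.165806 + 4·68346.257034) = 2191759.112213
Denominator: (-8.2671)·(-68345.257034) = 565015.758461
L = 2191759.112213/565015.758461 = 3.8791

Final: 3.8791


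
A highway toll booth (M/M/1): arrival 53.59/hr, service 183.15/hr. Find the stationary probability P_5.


ρ = 53.59/183.15 = 0.2926
P_n = (1−ρ)·ρ^n = (1 − 0.2926)·0.2926^5 = 0.7074·0.002145 = 0.001517

Final: 0.001517


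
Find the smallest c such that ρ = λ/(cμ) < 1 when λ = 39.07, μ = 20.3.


Stability requires cμ > λ ⇔ c > λ/μ.
λ/μ = 39.07/20.3 = 1.9246
Minimum integer c = ⌊1.9246⌋ + 1 = 2
Check: 2·20.3 = 40.60 > 39.07, while 1·20.3 = 20.30 ≤ 39.07

Final: 2 servers


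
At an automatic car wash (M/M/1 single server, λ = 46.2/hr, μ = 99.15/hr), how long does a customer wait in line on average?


ρ = 46.2/99.15 = 0.4660
Wq = ρ/(μ−λ) = 0.4660/(99.15 − 46.2) = 0.4660/52.95 = 0.008800 hr

Final: 0.008800 hr


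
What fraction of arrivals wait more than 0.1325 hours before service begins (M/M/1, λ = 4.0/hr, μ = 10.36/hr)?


ρ = 4.0/10.36 = 0.3861
P(Wq > t) = ρ·e^{−(μ−λ)t} = 0.3861·e^{−0.8427}
= 0.3861·0.430546 = 0.166234

Final: 0.166234


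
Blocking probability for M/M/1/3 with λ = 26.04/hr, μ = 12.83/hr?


ρ = λ/μ = 26.04/12.83 = 2.0296
P_K = (1−ρ)ρ^K/(1−ρ^(K+1)) = (-1.0296·8.360706)/(1 − 16.969041)
= -8.608334/-15.969041 = 0.539064

Final: 0.539064


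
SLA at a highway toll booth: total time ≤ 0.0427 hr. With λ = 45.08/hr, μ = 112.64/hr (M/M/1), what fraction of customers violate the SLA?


W ~ Exponential(μ−λ) for M/M/1.
μ − λ = 112.64 − 45.08 = 67.5600
P(W > t) = e^{−(μ−λ)t} = e^{−2.8848} = 0.055865

Final: 0.055865


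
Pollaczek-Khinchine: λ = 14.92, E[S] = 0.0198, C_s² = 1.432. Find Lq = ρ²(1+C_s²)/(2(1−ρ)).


ρ = λ·E[S] = 14.92·0.0198 = 0.2954
Lq = ρ²(1+C_s²)/(2(1−ρ)) = 0.08727·(1+1.432)/(2·0.7046)
= 0.08727·2.4320/1.4092 = 0.15062

Final: 0.15062


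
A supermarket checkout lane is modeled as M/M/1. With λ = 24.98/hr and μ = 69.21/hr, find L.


ρ = λ/μ = 24.98/69.21 = 0.3609
L = ρ/(1−ρ) = 0.3609/(1 − 0.3609) = 0.3609/0.6391 = 0.5648

Final: 0.5648


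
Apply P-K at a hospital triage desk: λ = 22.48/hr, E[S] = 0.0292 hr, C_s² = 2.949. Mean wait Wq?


ρ = λ·E[S] = 22.48·0.0292 = 0.6564
E[S²] = E[S]²(1+C_s²) = 0.0292²·(1+2.949) = 0.003367
Wq = λ·E[S²]/(2(1−ρ)) = 22.48·0.003367/(2·0.3436) = 0.11015 hr

Final: 0.11015 hr


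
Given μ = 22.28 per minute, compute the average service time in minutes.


Mean service time = 1/μ = 1/22.28 minute = 0.04488 minute
In minutes: 0.04488 × 1 = 0.04488 min

Final: 0.04488 min


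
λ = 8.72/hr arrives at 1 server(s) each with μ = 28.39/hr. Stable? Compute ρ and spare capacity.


Total capacity cμ = 1·28.39 = 28.39/hr
ρ = λ/(cμ) = 8.72/28.39 = 0.3072
Stable ⇔ ρ < 1: YES
Spare capacity = cμ − λ = 28.39 − 8.72 = 19.67/hr

Final: ρ = 0.3072; stable; margin = 19.67/hr


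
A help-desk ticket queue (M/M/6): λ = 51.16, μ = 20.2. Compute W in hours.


a = 2.5327; ρ = 0.4221; P₀ = 0.078960
Lq = P₀·a^c·ρ/(c!(1−ρ)²) = 0.03658
Wq = Lq/λ = 0.03658/51.16 = 0.0007151 hr
W = Wq + 1/μ = 0.0007151 + 0.04950 = 0.05022 hr

Final: 0.05022 hr


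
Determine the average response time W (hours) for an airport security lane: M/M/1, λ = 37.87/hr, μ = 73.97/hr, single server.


W = 1/(μ−λ) = 1/(73.97 − 37.87) = 1/36.10 = 0.02770 hr

Final: 0.02770 hr


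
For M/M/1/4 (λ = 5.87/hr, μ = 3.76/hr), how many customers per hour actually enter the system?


ρ = 1.5612; P_K = (1−ρ)ρ^4/(1−ρ^5) = 0.402901
λ_eff = λ(1 − P_K) = 5.87·(1 − 0.402901) = 5.87·0.597099 = 3.5050 /hr

Final: 3.5050 /hr


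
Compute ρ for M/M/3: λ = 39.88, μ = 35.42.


ρ = λ/(cμ) = 39.88/(3·35.42) = 39.88/106.26 = 0.3753

Final: 0.3753


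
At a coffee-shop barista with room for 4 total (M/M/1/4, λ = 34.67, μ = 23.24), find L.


ρ = 34.67/23.24 = 1.4918
L = ρ[1 − (K+1)ρ^K + Kρ^(K+1)] / [(1−ρ)(1−ρ^(K+1))]
Numerator: 1.4918·(1 − 5·4.953029 + 4·7.389050) = 8.639236
Denominator: (-0.4918)·(-6.389050) = 3.142291
L = 8.639236/3.142291 = 2.7493

Final: 2.7493


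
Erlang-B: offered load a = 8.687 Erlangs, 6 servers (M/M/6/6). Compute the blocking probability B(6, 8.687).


B(c,a) = (a^c/c!) / Σ_{k=0}^{c} a^k/k!
a^6/6! = 596.879183
Σ terms (k=0..6): 1.00000 + 8.68700 + 37.73198 + 109.25925 + 237.28378 + 412.25683 + 596.87918 = 1403.098025
B = 596.879183/1403.098025 = 0.425401

Final: 0.425401


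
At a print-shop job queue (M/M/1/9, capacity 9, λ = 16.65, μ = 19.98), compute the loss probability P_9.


ρ = λ/μ = 16.65/19.98 = 0.8333
P_K = (1−ρ)ρ^K/(1−ρ^(K+1)) = (0.1667·0.193807)/(1 − 0.161506)
= 0.032301/0.838494 = 0.038523

Final: 0.038523


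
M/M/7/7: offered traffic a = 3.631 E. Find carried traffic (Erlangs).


B(7,3.631) = 0.045187 (Erlang-B)
Carried load = a(1 − B) = 3.631·(1 − 0.045187) = 3.631·0.954813 = 3.4669 E

Final: 3.4669 Erlangs


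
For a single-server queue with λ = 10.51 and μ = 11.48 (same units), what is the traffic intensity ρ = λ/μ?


ρ = λ/μ = 10.51/11.48 = 0.9155

Final: 0.9155


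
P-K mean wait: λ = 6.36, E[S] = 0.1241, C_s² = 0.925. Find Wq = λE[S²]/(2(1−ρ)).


ρ = λ·E[S] = 6.36·0.1241 = 0.7893
E[S²] = E[S]²(1+C_s²) = 0.1241²·(1+0.925) = 0.029647
Wq = λ·E[S²]/(2(1−ρ)) = 6.36·0.029647/(2·0.2107) = 0.44739 hr

Final: 0.44739 hr


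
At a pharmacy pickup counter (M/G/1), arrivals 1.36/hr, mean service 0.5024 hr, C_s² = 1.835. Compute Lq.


ρ = λ·E[S] = 1.36·0.5024 = 0.6833
Lq = ρ²(1+C_s²)/(2(1−ρ)) = 0.4668·(1+1.835)/(2·0.3167)
= 0.4668·2.8350/0.6335 = 2.08931

Final: 2.08931


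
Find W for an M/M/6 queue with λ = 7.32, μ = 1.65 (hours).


a = 4.4364; ρ = 0.7394; P₀ = 0.009909
Lq = P₀·a^c·ρ/(c!(1−ρ)²) = 1.14225
Wq = Lq/λ = 1.14225/7.32 = 0.15605 hr
W = Wq + 1/μ = 0.15605 + 0.60606 = 0.76211 hr

Final: 0.76211 hr


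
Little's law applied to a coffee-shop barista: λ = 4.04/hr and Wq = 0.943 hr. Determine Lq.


Lq = λWq = 4.04·0.943 = 3.8097

Final: 3.8097


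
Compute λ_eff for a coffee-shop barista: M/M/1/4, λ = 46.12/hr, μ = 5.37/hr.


ρ = 8.5885; P_K = (1−ρ)ρ^4/(1−ρ^5) = 0.883584
λ_eff = λ(1 − P_K) = 46.12·(1 − 0.883584) = 46.12·0.116416 = 5.3691 /hr

Final: 5.3691 /hr


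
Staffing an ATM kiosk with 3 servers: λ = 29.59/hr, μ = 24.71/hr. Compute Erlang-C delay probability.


a = λ/μ = 1.1975; ρ = a/3 = 0.3992
P₀ = 0.294914 (from M/M/c formula)
C(c,a) = [a^c/(c!(1−ρ))]·P₀ = [1.71718/(6·0.6008)]·0.294914
= 0.47633·0.294914 = 0.140477

Final: 0.140477


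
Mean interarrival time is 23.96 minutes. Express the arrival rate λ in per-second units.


λ = 1/(interarrival time) in consistent units.
1 second = 0.0166667 min, so λ = 0.0166667/23.96 = 0.0006956 per second

Final: 0.0006956 /sec


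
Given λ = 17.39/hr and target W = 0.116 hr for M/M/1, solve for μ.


W = 1/(μ−λ) ⇒ μ − λ = 1/W = 1/0.116 = 8.6207
μ = λ + 1/W = 17.39 + 8.6207 = 26.0107 per hr

Final: 26.0107 /hr


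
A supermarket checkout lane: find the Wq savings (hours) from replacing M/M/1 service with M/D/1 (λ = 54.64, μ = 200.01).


ρ = 54.64/200.01 = 0.2732
Wq(M/M/1) = ρ/(μ−λ) = 0.2732/145.37 = 0.001879 hr
Wq(M/D/1) = ρ/(2(μ−λ)) = 0.0009396 hr
Savings = 0.001879 − 0.0009396 = 0.0009396 hr

Final: 0.0009396 hr


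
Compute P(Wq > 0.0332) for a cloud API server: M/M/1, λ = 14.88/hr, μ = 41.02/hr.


ρ = 14.88/41.02 = 0.3627
P(Wq > t) = ρ·e^{−(μ−λ)t} = 0.3627·e^{−0.8678}
= 0.3627·0.419854 = 0.152302

Final: 0.152302


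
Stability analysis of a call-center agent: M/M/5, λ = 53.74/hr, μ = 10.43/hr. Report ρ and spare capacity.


Total capacity cμ = 5·10.43 = 52.15/hr
ρ = λ/(cμ) = 53.74/52.15 = 1.0305
Stable ⇔ ρ < 1: NO
Spare capacity = cμ − λ = 52.15 − 53.74 = -1.59/hr

Final: ρ = 1.0305; unstable; margin = -1.59/hr


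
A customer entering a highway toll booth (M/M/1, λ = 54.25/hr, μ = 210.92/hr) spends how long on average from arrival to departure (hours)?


W = 1/(μ−λ) = 1/(210.92 − 54.25) = 1/156.67 = 0.006383 hr

Final: 0.006383 hr


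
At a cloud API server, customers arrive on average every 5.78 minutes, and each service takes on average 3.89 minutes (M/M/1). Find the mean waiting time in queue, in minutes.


λ = 60/5.78 = 10.3806 /hr
μ = 60/3.89 = 15.4242 /hr
ρ = λ/μ = 10.3806/15.4242 = 0.6730
Wq = ρ/(μ−λ) = 0.6730/(15.4242−10.3806) = 0.13344 hr
In minutes: 0.13344·60 = 8.006 min

Final: 8.006 min


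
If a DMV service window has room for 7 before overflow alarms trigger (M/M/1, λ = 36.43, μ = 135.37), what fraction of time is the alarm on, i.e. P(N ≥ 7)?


ρ = 36.43/135.37 = 0.2691
P(N ≥ n) = ρ^n = 0.2691^7 = 0.0001022

Final: 0.0001022


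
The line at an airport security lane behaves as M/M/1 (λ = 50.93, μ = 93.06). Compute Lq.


ρ = 50.93/93.06 = 0.5473
Lq = ρ²/(1−ρ) = 0.2995/0.4527 = 0.6616

Final: 0.6616


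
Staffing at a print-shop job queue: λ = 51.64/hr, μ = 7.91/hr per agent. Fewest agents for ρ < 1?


Stability requires cμ > λ ⇔ c > λ/μ.
λ/μ = 51.64/7.91 = 6.5284
Minimum integer c = ⌊6.5284⌋ + 1 = 7
Check: 7·7.91 = 55.37 > 51.64, while 6·7.91 = 47.46 ≤ 51.64

Final: 7 servers


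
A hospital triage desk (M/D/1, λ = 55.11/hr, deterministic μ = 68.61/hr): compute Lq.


ρ = 55.11/68.61 = 0.8032
M/D/1: Lq = ρ²/(2(1−ρ)) = 0.6452/(2·0.1968) = 1.63949

Final: 1.63949


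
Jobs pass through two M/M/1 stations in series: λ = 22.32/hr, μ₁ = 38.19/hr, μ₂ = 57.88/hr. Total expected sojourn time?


Each node sees arrival rate λ = 22.32/hr (tandem ⇒ throughput preserved).
W₁ = 1/(μ₁−λ) = 1/(38.19−22.32) = 0.06301 hr
W₂ = 1/(μ₂−λ) = 1/(57.88−22.32) = 0.02812 hr
W_total = W₁ + W₂ = 0.06301 + 0.02812 = 0.09113 hr

Final: 0.09113 hr


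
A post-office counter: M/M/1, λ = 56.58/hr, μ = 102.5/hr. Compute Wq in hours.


ρ = 56.58/102.5 = 0.5520
Wq = ρ/(μ−λ) = 0.5520/(102.5 − 56.58) = 0.5520/45.92 = 0.01202 hr

Final: 0.01202 hr


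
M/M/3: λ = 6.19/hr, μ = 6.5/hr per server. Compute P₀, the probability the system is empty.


a = λ/μ = 6.19/6.5 = 0.9523; ρ = a/c = 0.3174
Σ_{k=0}^{2} a^k/k! (terms k=0..2) = 1.00000 + 0.95231 + 0.45344 = 2.40575
Tail: a^3/(3!(1−ρ)) = 0.86364/(6·0.6826) = 0.21088
P₀ = 1/(2.40575 + 0.21088) = 1/2.61663 = 0.382170

Final: 0.382170


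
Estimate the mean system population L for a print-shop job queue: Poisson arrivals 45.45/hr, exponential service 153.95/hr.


ρ = λ/μ = 45.45/153.95 = 0.2952
L = ρ/(1−ρ) = 0.2952/(1 − 0.2952) = 0.2952/0.7048 = 0.4189

Final: 0.4189


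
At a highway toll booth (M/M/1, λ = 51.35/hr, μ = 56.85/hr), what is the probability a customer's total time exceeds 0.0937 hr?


W ~ Exponential(μ−λ) for M/M/1.
μ − λ = 56.85 − 51.35 = 5.5000
P(W > t) = e^{−(μ−λ)t} = e^{−0.5153} = 0.597292

Final: 0.597292


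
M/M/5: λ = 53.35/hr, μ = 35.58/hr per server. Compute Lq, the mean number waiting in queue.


a = λ/μ = 1.4994; ρ = a/5 = 0.2999
P₀ = 0.222901
Lq = P₀·a^c·ρ / (c!·(1−ρ)²) = 0.222901·7.57953·0.2999/(120·0.49016)
= 0.008614

Final: 0.008614


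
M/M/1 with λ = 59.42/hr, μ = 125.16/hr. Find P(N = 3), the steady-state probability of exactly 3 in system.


ρ = 59.42/125.16 = 0.4748
P_n = (1−ρ)·ρ^n = (1 − 0.4748)·0.4748^3 = 0.5252·0.107004 = 0.056204

Final: 0.056204


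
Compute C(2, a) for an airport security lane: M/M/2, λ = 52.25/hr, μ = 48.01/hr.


a = λ/μ = 1.0883; ρ = a/2 = 0.5442
P₀ = 0.295205 (from M/M/c formula)
C(c,a) = [a^c/(c!(1−ρ))]·P₀ = [1.18443/(2·0.4558)]·0.295205
= 1.29917·0.295205 = 0.383520

Final: 0.383520


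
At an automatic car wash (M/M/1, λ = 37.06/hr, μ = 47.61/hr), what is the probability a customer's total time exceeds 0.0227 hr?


W ~ Exponential(μ−λ) for M/M/1.
μ − λ = 47.61 − 37.06 = 10.5500
P(W > t) = e^{−(μ−λ)t} = e^{−0.2395} = 0.787033

Final: 0.787033


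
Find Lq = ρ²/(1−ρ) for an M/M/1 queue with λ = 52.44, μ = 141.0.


ρ = 52.44/141.0 = 0.3719
Lq = ρ²/(1−ρ) = 0.1383/0.6281 = 0.2202

Final: 0.2202


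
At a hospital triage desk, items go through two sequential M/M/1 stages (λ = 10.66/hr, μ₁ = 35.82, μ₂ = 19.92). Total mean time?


Each node sees arrival rate λ = 10.66/hr (tandem ⇒ throughput preserved).
W₁ = 1/(μ₁−λ) = 1/(35.82−10.66) = 0.03975 hr
W₂ = 1/(μ₂−λ) = 1/(19.92−10.66) = 0.10799 hr
W_total = W₁ + W₂ = 0.03975 + 0.10799 = 0.14774 hr

Final: 0.14774 hr


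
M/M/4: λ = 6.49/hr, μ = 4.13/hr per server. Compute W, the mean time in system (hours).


a = 1.5714; ρ = 0.3929; P₀ = 0.205282
Lq = P₀·a^c·ρ/(c!(1−ρ)²) = 0.05559
Wq = Lq/λ = 0.05559/6.49 = 0.008565 hr
W = Wq + 1/μ = 0.008565 + 0.24213 = 0.25070 hr

Final: 0.25070 hr


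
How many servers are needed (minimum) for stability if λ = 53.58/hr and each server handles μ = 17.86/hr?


Stability requires cμ > λ ⇔ c > λ/μ.
λ/μ = 53.58/17.86 = 3.0000
Minimum integer c = ⌊3.0000⌋ + 1 = 4
Check: 4·17.86 = 71.44 > 53.58, while 3·17.86 = 53.58 ≤ 53.58

Final: 4 servers


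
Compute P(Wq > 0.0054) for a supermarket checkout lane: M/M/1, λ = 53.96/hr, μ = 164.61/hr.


ρ = 53.96/164.61 = 0.3278
P(Wq > t) = ρ·e^{−(μ−λ)t} = 0.3278·e^{−0.5975}
= 0.3278·0.550180 = 0.180352

Final: 0.180352


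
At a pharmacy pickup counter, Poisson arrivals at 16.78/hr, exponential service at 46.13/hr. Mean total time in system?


W = 1/(μ−λ) = 1/(46.13 − 16.78) = 1/29.35 = 0.03407 hr

Final: 0.03407 hr


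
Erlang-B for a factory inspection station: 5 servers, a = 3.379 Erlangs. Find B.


B(c,a) = (a^c/c!) / Σ_{k=0}^{c} a^k/k!
a^5/5! = 3.670791
Σ terms (k=0..5): 1.00000 + 3.37900 + 5.70882 + 6.43003 + 5.43177 + 3.67079 = 25.620419
B = 3.670791/25.620419 = 0.143276

Final: 0.143276


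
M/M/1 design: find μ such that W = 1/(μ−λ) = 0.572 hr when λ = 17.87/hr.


W = 1/(μ−λ) ⇒ μ − λ = 1/W = 1/0.572 = 1.7483
μ = λ + 1/W = 17.87 + 1.7483 = 19.6183 per hr

Final: 19.6183 /hr


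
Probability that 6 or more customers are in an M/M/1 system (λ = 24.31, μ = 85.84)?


ρ = 24.31/85.84 = 0.2832
P(N ≥ n) = ρ^n = 0.2832^6 = 0.0005159

Final: 0.0005159


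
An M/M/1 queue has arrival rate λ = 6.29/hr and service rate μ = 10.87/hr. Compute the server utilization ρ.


ρ = λ/μ = 6.29/10.87 = 0.5787

Final: 0.5787


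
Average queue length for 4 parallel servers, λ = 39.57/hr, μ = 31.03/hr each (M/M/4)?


a = λ/μ = 1.2752; ρ = a/4 = 0.3188
P₀ = 0.278111
Lq = P₀·a^c·ρ / (c!·(1−ρ)²) = 0.278111·2.64446·0.3188/(24·0.46403)
= 0.02105

Final: 0.02105


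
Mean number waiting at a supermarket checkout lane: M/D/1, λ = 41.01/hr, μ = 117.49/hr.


ρ = 41.01/117.49 = 0.3491
M/D/1: Lq = ρ²/(2(1−ρ)) = 0.1218/(2·0.6509) = 0.09358

Final: 0.09358


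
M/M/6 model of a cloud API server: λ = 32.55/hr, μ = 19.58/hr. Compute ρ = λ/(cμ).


ρ = λ/(cμ) = 32.55/(6·19.58) = 32.55/117.48 = 0.2771

Final: 0.2771


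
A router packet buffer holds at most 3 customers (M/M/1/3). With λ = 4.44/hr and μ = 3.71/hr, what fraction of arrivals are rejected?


ρ = λ/μ = 4.44/3.71 = 1.1968
P_K = (1−ρ)ρ^K/(1−ρ^(K+1)) = (-0.1968·1.714065)/(1 − 2.051333)
= -0.337269/-1.051333 = 0.320801

Final: 0.320801


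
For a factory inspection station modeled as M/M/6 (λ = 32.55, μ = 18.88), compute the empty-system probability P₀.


a = λ/μ = 32.55/18.88 = 1.7240; ρ = a/c = 0.2873
Σ_{k=0}^{5} a^k/k! (terms k=0..5) = 1.00000 + 1.72405 + 1.48617 + 0.85407 + 0.36812 + 0.12693 = 5.55934
Tail: a^6/(6!(1−ρ)) = 26.25996/(720·0.7127) = 0.05118
P₀ = 1/(5.55934 + 0.05118) = 1/5.61051 = 0.178237

Final: 0.178237


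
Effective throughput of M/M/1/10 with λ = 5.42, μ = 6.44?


ρ = 0.8416; P_K = (1−ρ)ρ^10/(1−ρ^11) = 0.033224
λ_eff = λ(1 − P_K) = 5.42·(1 − 0.033224) = 5.42·0.966776 = 5.2399 /hr

Final: 5.2399 /hr


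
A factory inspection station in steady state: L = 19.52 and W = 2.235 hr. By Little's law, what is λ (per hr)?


λ = L/W = 19.52/2.235 = 8.7338 /hr

Final: 8.7338 /hr


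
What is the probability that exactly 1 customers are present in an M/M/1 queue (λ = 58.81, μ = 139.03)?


ρ = 58.81/139.03 = 0.4230
P_n = (1−ρ)·ρ^n = (1 − 0.4230)·0.4230^1 = 0.5770·0.423002 = 0.244071

Final: 0.244071


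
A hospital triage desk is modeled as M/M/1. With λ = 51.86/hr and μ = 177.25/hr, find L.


ρ = λ/μ = 51.86/177.25 = 0.2926
L = ρ/(1−ρ) = 0.2926/(1 − 0.2926) = 0.2926/0.7074 = 0.4136

Final: 0.4136


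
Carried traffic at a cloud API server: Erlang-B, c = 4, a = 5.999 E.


B(4,5.999) = 0.469501 (Erlang-B)
Carried load = a(1 − B) = 5.999·(1 − 0.469501) = 5.999·0.530499 = 3.1825 E

Final: 3.1825 Erlangs


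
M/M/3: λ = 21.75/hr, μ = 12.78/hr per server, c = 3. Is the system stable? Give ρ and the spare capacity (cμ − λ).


Total capacity cμ = 3·12.78 = 38.34/hr
ρ = λ/(cμ) = 21.75/38.34 = 0.5673
Stable ⇔ ρ < 1: YES
Spare capacity = cμ − λ = 38.34 − 21.75 = 16.59/hr

Final: ρ = 0.5673; stable; margin = 16.59/hr


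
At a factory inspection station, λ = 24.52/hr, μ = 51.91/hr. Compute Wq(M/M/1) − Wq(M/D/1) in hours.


ρ = 24.52/51.91 = 0.4724
Wq(M/M/1) = ρ/(μ−λ) = 0.4724/27.39 = 0.01725 hr
Wq(M/D/1) = ρ/(2(μ−λ)) = 0.008623 hr
Savings = 0.01725 − 0.008623 = 0.008623 hr

Final: 0.008623 hr


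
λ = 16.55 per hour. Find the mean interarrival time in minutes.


Mean interarrival time = 1/λ = 1/16.55 hour = 0.06042 hour
In minutes: 0.06042 × 60 = 3.6254 min

Final: 3.6254 min


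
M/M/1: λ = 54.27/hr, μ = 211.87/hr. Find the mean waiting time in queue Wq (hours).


ρ = 54.27/211.87 = 0.2561
Wq = ρ/(μ−λ) = 0.2561/(211.87 − 54.27) = 0.2561/157.60 = 0.001625 hr

Final: 0.001625 hr


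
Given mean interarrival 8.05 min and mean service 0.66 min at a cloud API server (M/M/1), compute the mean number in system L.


λ = 60/8.05 = 7.4534 /hr
μ = 60/0.66 = 90.9091 /hr
ρ = λ/μ = 7.4534/90.9091 = 0.08199
L = ρ/(1−ρ) = 0.08199/0.9180 = 0.08931

Final: 0.08931


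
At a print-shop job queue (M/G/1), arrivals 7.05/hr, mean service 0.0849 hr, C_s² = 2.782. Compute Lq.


ρ = λ·E[S] = 7.05·0.0849 = 0.5985
Lq = ρ²(1+C_s²)/(2(1−ρ)) = 0.3583·(1+2.782)/(2·0.4015)
= 0.3583·3.7820/0.8029 = 1.68752

Final: 1.68752


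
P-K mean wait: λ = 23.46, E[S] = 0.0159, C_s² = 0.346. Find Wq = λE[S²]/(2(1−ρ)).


ρ = λ·E[S] = 23.46·0.0159 = 0.3730
E[S²] = E[S]²(1+C_s²) = 0.0159²·(1+0.346) = 0.0003403
Wq = λ·E[S²]/(2(1−ρ)) = 23.46·0.0003403/(2·0.6270) = 0.006366 hr

Final: 0.006366 hr


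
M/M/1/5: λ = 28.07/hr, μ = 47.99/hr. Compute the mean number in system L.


ρ = 28.07/47.99 = 0.5849
L = ρ[1 − (K+1)ρ^K + Kρ^(K+1)] / [(1−ρ)(1−ρ^(K+1))]
Numerator: 0.5849·(1 − 6·0.068463 + 5·0.040045) = 0.461757
Denominator: (0.4151)·(0.959955) = 0.398464
L = 0.461757/0.398464 = 1.1588

Final: 1.1588


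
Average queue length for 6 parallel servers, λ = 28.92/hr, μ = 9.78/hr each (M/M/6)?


a = λ/μ = 2.9571; ρ = a/6 = 0.4928
P₀ = 0.051178
Lq = P₀·a^c·ρ / (c!·(1−ρ)²) = 0.051178·668.58496·0.4928/(720·0.25721)
= 0.09106

Final: 0.09106


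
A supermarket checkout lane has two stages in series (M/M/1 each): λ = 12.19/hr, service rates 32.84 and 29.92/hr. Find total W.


Each node sees arrival rate λ = 12.19/hr (tandem ⇒ throughput preserved).
W₁ = 1/(μ₁−λ) = 1/(32.84−12.19) = 0.04843 hr
W₂ = 1/(μ₂−λ) = 1/(29.92−12.19) = 0.05640 hr
W_total = W₁ + W₂ = 0.04843 + 0.05640 = 0.10483 hr

Final: 0.10483 hr


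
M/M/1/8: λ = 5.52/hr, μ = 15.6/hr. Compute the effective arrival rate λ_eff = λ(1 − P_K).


ρ = 0.3538; P_K = (1−ρ)ρ^8/(1−ρ^9) = 0.0001588
λ_eff = λ(1 − P_K) = 5.52·(1 − 0.0001588) = 5.52·0.999841 = 5.5191 /hr

Final: 5.5191 /hr


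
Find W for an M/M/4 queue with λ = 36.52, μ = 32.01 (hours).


a = 1.1409; ρ = 0.2852; P₀ = 0.318676
Lq = P₀·a^c·ρ/(c!(1−ρ)²) = 0.01256
Wq = Lq/λ = 0.01256/36.52 = 0.0003439 hr
W = Wq + 1/μ = 0.0003439 + 0.03124 = 0.03158 hr

Final: 0.03158 hr
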